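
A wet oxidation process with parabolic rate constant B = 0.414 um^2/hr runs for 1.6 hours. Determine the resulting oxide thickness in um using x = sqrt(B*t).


Step 1: Compute B*t = 0.414 * 1.6 = 0.6624
Step 2: x = sqrt(0.6624)
x = 0.814 um


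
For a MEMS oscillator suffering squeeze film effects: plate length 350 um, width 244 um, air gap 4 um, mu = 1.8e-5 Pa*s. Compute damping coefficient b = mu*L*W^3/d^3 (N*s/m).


Step 1: Convert to SI.
L = 350e-6 m, W = 244e-6 m, d = 4e-6 m
Step 2: W^3 = (244e-6)^3 = 1.45e-11 m^3
Step 3: d^3 = (4e-6)^3 = 6.40e-17 m^3
Step 4: b = 1.8e-5 * 350e-6 * 1.45e-11 / 6.40e-17
b = 1.43e-03 N*s/m


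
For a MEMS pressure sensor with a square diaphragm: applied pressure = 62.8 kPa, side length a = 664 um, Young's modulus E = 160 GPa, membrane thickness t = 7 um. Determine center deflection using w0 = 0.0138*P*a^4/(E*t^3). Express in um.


Step 1: Convert pressure to compatible units (E is in GPa, so P in GPa).
P = 62.8 kPa = 62.8e-6 GPa
Step 2: Compute numerator: 0.0138 * P * a^4.
a^4 = 664^4 = 194389282816
numerator = 0.0138 * 62.8e-6 * 194389282816 = 1.684655e+05
Step 3: Compute denominator: E * t^3 = 160 * 7^3 = 54880
Step 4: w0 = numerator / denominator = 1.684655e+05 / 54880 = 3.0697 um


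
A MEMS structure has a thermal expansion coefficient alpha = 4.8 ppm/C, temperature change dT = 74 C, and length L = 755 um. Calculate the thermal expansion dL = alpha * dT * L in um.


Step 1: Convert CTE: alpha = 4.8 ppm/C = 4.8e-6 /C
Step 2: dL = 4.8e-6 * 74 * 755
dL = 0.2682 um


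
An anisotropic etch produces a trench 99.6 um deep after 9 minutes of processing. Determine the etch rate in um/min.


Step 1: Etch rate = depth / time
Step 2: rate = 99.6 / 9
rate = 11.067 um/min


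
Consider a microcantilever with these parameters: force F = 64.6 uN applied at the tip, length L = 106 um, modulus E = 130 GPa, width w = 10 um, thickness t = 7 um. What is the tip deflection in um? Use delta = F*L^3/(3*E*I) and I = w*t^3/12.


Step 1: Calculate the second moment of area.
I = w * t^3 / 12 = 10 * 7^3 / 12 = 285.8333 um^4
Step 2: Convert E to consistent units (1 GPa = 1000 uN/um^2).
E = 130 GPa = 130000 uN/um^2
Step 3: Calculate tip deflection.
delta = F * L^3 / (3 * E * I)
delta = 64.6 * 106^3 / (3 * 130000 * 285.8333)
delta = 0.6902 um


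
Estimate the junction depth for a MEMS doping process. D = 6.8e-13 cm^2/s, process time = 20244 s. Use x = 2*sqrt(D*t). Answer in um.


Step 1: Compute D*t = 6.8e-13 * 20244 = 1.376592e-08 cm^2
Step 2: sqrt(D*t) = 1.17328e-04 cm
Step 3: x = 2 * 1.17328e-04 cm = 2.34656e-04 cm
Step 4: Convert to um (1 cm = 1e4 um): x = 2.347 um


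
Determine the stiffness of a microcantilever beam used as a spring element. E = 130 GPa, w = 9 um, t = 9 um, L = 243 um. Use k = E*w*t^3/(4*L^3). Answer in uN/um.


Step 1: Convert E to consistent units (1 GPa = 1000 uN/um^2).
E = 130 GPa = 130000 uN/um^2
Step 2: Compute t^3 = 9^3 = 729
Step 3: Compute L^3 = 243^3 = 14348907
Step 4: k = 130000 * 9 * 729 / (4 * 14348907)
k = 14.8605 uN/um


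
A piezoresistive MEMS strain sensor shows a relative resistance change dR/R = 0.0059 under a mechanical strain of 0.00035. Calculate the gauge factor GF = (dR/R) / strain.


Step 1: Identify values.
dR/R = 0.0059, strain = 0.00035
Step 2: GF = (dR/R) / strain = 0.0059 / 0.00035
GF = 16.9


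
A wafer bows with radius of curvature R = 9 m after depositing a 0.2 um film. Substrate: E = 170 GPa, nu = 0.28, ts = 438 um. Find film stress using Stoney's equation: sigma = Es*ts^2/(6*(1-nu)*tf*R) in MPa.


Step 1: Compute numerator: Es * ts^2 = 170 * 438^2 = 32613480 (GPa*um^2)
Step 2: Compute denominator (R in um): 6*(1-nu)*tf*R = 6*0.72*0.2*9e6 = 7776000.0 (um^2)
Step 3: sigma (GPa) = 32613480 / 7776000.0 = 4.19412e+00 GPa
Step 4: Convert to MPa (x1000): sigma = 4194.1 MPa


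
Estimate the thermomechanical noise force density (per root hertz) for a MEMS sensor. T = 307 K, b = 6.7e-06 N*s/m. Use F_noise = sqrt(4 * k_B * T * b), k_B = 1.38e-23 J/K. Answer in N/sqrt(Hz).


Step 1: Compute 4 * k_B * T * b
= 4 * 1.38e-23 * 307 * 6.7e-06
= 1.1354e-25 N^2/Hz
Step 2: F_noise = sqrt(1.1354e-25)
F_noise = 3.37e-13 N/sqrt(Hz)


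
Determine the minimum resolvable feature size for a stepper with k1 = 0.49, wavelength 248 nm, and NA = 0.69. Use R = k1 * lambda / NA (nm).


Step 1: Identify values: k1 = 0.49, lambda = 248 nm, NA = 0.69
Step 2: R = k1 * lambda / NA
R = 0.49 * 248 / 0.69
R = 176.1 nm


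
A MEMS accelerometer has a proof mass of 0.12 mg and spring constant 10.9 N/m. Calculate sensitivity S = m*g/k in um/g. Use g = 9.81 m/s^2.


Step 1: Convert mass: m = 0.12 mg = 1.20e-07 kg
Step 2: S = m * g / k = 1.20e-07 * 9.81 / 10.9
Step 3: S = 1.08e-07 m/g
Step 4: Convert to um/g: S = 0.108 um/g


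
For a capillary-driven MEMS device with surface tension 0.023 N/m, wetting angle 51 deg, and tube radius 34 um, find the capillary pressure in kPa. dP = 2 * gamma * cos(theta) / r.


Step 1: cos(51 deg) = 0.6293
Step 2: Convert r to m: r = 34e-6 m
Step 3: dP = 2 * 0.023 * 0.6293 / 34e-6 = 851.4 Pa
Step 4: Convert Pa to kPa (divide by 1000).
dP = 0.85 kPa


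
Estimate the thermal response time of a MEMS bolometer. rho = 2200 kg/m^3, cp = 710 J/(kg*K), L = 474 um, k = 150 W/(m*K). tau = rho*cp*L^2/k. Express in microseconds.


Step 1: Convert L to m: L = 474e-6 m
Step 2: L^2 = (474e-6)^2 = 2.24676e-07 m^2
Step 3: tau = 2200 * 710 * 2.24676e-07 / 150 = 2.33962608e-03 s
Step 4: Convert to microseconds (multiply by 1e6).
tau = 2339.626 us


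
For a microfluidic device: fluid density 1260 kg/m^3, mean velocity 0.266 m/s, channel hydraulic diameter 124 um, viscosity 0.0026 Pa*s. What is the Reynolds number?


Step 1: Convert Dh to meters: Dh = 124e-6 m
Step 2: Re = rho * v * Dh / mu
Re = 1260 * 0.266 * 124e-6 / 0.0026
Re = 15.985


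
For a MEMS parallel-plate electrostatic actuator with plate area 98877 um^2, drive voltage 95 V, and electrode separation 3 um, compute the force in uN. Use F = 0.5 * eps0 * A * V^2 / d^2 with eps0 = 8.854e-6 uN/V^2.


Step 1: Identify parameters.
eps0 = 8.854e-6 uN/V^2, A = 98877 um^2, V = 95 V, d = 3 um
Step 2: Compute V^2 = 95^2 = 9025
Step 3: Compute d^2 = 3^2 = 9
Step 4: F = 0.5 * 8.854e-6 * 98877 * 9025 / 9
F = 438.944 uN


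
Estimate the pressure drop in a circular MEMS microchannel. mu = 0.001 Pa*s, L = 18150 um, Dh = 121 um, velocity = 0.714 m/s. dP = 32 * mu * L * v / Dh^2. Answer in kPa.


Step 1: Convert to SI: L = 18150e-6 m, Dh = 121e-6 m
Step 2: dP = 32 * 0.001 * 18150e-6 * 0.714 / (121e-6)^2
Step 3: dP = 28323.97 Pa
Step 4: Convert to kPa: dP = 28.32 kPa


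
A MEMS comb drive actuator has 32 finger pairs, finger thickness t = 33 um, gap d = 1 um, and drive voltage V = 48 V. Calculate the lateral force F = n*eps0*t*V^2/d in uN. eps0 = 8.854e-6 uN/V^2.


Step 1: Parameters: n=32, eps0=8.854e-6 uN/V^2, t=33 um, V=48 V, d=1 um
Step 2: V^2 = 2304
Step 3: F = 32 * 8.854e-6 * 33 * 2304 / 1
F = 21.542 uN


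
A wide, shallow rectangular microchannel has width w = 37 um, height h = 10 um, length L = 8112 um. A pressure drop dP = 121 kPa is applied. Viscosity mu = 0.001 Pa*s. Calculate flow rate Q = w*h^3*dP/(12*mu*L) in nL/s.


Step 1: Convert all dimensions to SI (meters).
w = 37e-6 m, h = 10e-6 m, L = 8112e-6 m, dP = 121e3 Pa
Step 2: Q = w * h^3 * dP / (12 * mu * L)
Q = 37e-6 * (10e-6)^3 * 121e3 / (12 * 0.001 * 8112e-6) = 4.599154e-11 m^3/s
Step 3: Convert Q from m^3/s to nL/s (1 m^3 = 1e12 nL, so multiply by 1e12).
Q = 45.992 nL/s


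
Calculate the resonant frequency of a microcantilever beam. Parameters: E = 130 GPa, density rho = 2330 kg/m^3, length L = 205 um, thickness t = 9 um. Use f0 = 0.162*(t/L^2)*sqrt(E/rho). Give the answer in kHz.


Step 1: Convert units to SI.
t_SI = 9e-6 m, L_SI = 205e-6 m
Step 2: Calculate sqrt(E/rho).
sqrt(130e9 / 2330) = 7469.54 m/s
Step 3: Compute f0.
f0 = 0.162 * 9e-6 / (205e-6)^2 * 7469.54 = 259145.5 Hz = 259.15 kHz


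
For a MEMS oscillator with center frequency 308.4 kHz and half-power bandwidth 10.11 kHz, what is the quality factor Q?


Step 1: Q = f0 / bandwidth
Step 2: Q = 308.4 / 10.11
Q = 30.5


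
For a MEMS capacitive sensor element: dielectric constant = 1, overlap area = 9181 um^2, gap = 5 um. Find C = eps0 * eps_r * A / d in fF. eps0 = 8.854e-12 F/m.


Step 1: Convert area to m^2: A = 9181e-12 m^2
Step 2: Convert gap to m: d = 5e-6 m
Step 3: C = eps0 * eps_r * A / d
C = 8.854e-12 * 1 * 9181e-12 / 5e-6
Step 4: Convert to fF (multiply by 1e15).
C = 16.26 fF


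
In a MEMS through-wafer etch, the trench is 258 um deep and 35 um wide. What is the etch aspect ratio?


Step 1: AR = depth / width
Step 2: AR = 258 / 35
AR = 7.4


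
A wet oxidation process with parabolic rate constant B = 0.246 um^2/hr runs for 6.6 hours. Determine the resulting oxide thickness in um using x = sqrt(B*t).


Step 1: Compute B*t = 0.246 * 6.6 = 1.6236
Step 2: x = sqrt(1.6236)
x = 1.274 um


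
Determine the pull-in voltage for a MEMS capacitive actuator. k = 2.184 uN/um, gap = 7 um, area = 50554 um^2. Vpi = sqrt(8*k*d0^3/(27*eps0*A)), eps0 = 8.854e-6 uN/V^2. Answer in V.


Step 1: Compute numerator: 8 * k * d0^3 = 8 * 2.184 * 7^3 = 5992.896
Step 2: Compute denominator: 27 * eps0 * A = 27 * 8.854e-6 * 50554 = 12.085338
Step 3: Vpi = sqrt(5992.896 / 12.085338)
Vpi = 22.27 V


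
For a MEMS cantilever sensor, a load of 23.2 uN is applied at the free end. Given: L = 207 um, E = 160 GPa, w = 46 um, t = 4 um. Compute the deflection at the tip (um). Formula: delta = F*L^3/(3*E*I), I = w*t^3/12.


Step 1: Calculate the second moment of area.
I = w * t^3 / 12 = 46 * 4^3 / 12 = 245.3333 um^4
Step 2: Convert E to consistent units (1 GPa = 1000 uN/um^2).
E = 160 GPa = 160000 uN/um^2
Step 3: Calculate tip deflection.
delta = F * L^3 / (3 * E * I)
delta = 23.2 * 207^3 / (3 * 160000 * 245.3333)
delta = 1.7474 um


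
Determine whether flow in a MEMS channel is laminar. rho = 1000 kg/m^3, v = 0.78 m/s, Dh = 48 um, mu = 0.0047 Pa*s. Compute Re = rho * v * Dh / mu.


Step 1: Convert Dh to meters: Dh = 48e-6 m
Step 2: Re = rho * v * Dh / mu
Re = 1000 * 0.78 * 48e-6 / 0.0047
Re = 7.966
Since Re = 7.966 is below ~2300, the flow is laminar.


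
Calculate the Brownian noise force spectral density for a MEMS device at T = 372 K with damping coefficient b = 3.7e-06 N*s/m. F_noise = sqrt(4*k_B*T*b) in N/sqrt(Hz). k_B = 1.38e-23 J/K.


Step 1: Compute 4 * k_B * T * b
= 4 * 1.38e-23 * 372 * 3.7e-06
= 7.5977e-26 N^2/Hz
Step 2: F_noise = sqrt(7.5977e-26)
F_noise = 2.76e-13 N/sqrt(Hz)


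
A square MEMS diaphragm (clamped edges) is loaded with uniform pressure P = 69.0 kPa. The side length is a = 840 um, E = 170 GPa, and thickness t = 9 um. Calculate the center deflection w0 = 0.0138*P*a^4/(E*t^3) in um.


Step 1: Convert pressure to compatible units (E is in GPa, so P in GPa).
P = 69.0 kPa = 69.0e-6 GPa
Step 2: Compute numerator: 0.0138 * P * a^4.
a^4 = 840^4 = 497871360000
numerator = 0.0138 * 69.0e-6 * 497871360000 = 4.740731e+05
Step 3: Compute denominator: E * t^3 = 170 * 9^3 = 123930
Step 4: w0 = numerator / denominator = 4.740731e+05 / 123930 = 3.8253 um


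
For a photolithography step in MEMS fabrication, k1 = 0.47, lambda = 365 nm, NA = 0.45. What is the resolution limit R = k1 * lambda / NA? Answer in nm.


Step 1: Identify values: k1 = 0.47, lambda = 365 nm, NA = 0.45
Step 2: R = k1 * lambda / NA
R = 0.47 * 365 / 0.45
R = 381.2 nm


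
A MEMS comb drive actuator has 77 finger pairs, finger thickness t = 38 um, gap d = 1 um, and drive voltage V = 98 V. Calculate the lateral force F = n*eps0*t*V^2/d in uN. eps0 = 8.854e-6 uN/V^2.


Step 1: Parameters: n=77, eps0=8.854e-6 uN/V^2, t=38 um, V=98 V, d=1 um
Step 2: V^2 = 9604
Step 3: F = 77 * 8.854e-6 * 38 * 9604 / 1
F = 248.809 uN


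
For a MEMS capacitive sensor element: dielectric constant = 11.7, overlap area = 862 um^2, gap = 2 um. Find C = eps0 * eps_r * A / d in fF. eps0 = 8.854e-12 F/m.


Step 1: Convert area to m^2: A = 862e-12 m^2
Step 2: Convert gap to m: d = 2e-6 m
Step 3: C = eps0 * eps_r * A / d
C = 8.854e-12 * 11.7 * 862e-12 / 2e-6
Step 4: Convert to fF (multiply by 1e15).
C = 44.65 fF


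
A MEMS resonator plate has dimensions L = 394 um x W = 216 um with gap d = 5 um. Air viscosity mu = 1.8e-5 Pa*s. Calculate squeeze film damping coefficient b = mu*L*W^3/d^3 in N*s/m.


Step 1: Convert to SI.
L = 394e-6 m, W = 216e-6 m, d = 5e-6 m
Step 2: W^3 = (216e-6)^3 = 1.01e-11 m^3
Step 3: d^3 = (5e-6)^3 = 1.25e-16 m^3
Step 4: b = 1.8e-5 * 394e-6 * 1.01e-11 / 1.25e-16
b = 5.72e-04 N*s/m


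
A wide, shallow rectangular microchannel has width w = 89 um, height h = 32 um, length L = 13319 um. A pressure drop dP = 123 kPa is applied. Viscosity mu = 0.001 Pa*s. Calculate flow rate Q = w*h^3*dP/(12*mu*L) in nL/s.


Step 1: Convert all dimensions to SI (meters).
w = 89e-6 m, h = 32e-6 m, L = 13319e-6 m, dP = 123e3 Pa
Step 2: Q = w * h^3 * dP / (12 * mu * L)
Q = 89e-6 * (32e-6)^3 * 123e3 / (12 * 0.001 * 13319e-6) = 2.24435829e-09 m^3/s
Step 3: Convert Q from m^3/s to nL/s (1 m^3 = 1e12 nL, so multiply by 1e12).
Q = 2244.358 nL/s


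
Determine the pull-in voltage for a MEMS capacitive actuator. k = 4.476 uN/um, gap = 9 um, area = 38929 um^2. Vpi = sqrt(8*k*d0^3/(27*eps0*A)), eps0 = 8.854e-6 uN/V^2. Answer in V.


Step 1: Compute numerator: 8 * k * d0^3 = 8 * 4.476 * 9^3 = 26104.032
Step 2: Compute denominator: 27 * eps0 * A = 27 * 8.854e-6 * 38929 = 9.306289
Step 3: Vpi = sqrt(26104.032 / 9.306289)
Vpi = 52.96 V


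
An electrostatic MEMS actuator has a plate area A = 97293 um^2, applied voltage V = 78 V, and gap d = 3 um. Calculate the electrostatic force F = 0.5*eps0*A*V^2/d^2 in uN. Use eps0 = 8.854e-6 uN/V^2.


Step 1: Identify parameters.
eps0 = 8.854e-6 uN/V^2, A = 97293 um^2, V = 78 V, d = 3 um
Step 2: Compute V^2 = 78^2 = 6084
Step 3: Compute d^2 = 3^2 = 9
Step 4: F = 0.5 * 8.854e-6 * 97293 * 6084 / 9
F = 291.164 uN


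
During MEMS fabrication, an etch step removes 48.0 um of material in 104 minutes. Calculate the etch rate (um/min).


Step 1: Etch rate = depth / time
Step 2: rate = 48.0 / 104
rate = 0.462 um/min


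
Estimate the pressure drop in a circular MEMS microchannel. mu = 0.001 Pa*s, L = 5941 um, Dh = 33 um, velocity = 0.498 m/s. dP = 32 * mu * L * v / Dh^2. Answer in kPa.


Step 1: Convert to SI: L = 5941e-6 m, Dh = 33e-6 m
Step 2: dP = 32 * 0.001 * 5941e-6 * 0.498 / (33e-6)^2
Step 3: dP = 86938.27 Pa
Step 4: Convert to kPa: dP = 86.94 kPa


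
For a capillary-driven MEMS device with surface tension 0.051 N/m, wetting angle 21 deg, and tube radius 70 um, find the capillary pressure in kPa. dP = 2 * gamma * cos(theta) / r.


Step 1: cos(21 deg) = 0.9336
Step 2: Convert r to m: r = 70e-6 m
Step 3: dP = 2 * 0.051 * 0.9336 / 70e-6 = 1360.4 Pa
Step 4: Convert Pa to kPa (divide by 1000).
dP = 1.36 kPa


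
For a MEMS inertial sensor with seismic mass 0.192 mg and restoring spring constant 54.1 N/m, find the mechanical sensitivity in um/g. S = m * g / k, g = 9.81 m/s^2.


Step 1: Convert mass: m = 0.192 mg = 1.92e-07 kg
Step 2: S = m * g / k = 1.92e-07 * 9.81 / 54.1
Step 3: S = 3.48e-08 m/g
Step 4: Convert to um/g: S = 0.035 um/g


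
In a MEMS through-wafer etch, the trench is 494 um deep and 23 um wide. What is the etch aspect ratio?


Step 1: AR = depth / width
Step 2: AR = 494 / 23
AR = 21.5


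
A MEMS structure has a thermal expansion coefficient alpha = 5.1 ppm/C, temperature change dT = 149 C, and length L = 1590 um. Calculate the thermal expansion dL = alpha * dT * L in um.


Step 1: Convert CTE: alpha = 5.1 ppm/C = 5.1e-6 /C
Step 2: dL = 5.1e-6 * 149 * 1590
dL = 1.2082 um


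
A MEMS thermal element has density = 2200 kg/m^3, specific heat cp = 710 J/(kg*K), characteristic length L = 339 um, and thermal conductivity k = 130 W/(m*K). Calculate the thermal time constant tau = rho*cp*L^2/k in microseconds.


Step 1: Convert L to m: L = 339e-6 m
Step 2: L^2 = (339e-6)^2 = 1.14921e-07 m^2
Step 3: tau = 2200 * 710 * 1.14921e-07 / 130 = 1.38082e-03 s
Step 4: Convert to microseconds (multiply by 1e6).
tau = 1380.82 us


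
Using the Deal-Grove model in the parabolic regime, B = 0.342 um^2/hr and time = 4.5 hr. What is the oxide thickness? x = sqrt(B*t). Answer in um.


Step 1: Compute B*t = 0.342 * 4.5 = 1.539
Step 2: x = sqrt(1.539)
x = 1.241 um


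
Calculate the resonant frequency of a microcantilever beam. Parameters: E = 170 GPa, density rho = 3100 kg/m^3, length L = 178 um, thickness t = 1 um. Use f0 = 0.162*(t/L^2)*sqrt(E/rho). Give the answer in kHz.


Step 1: Convert units to SI.
t_SI = 1e-6 m, L_SI = 178e-6 m
Step 2: Calculate sqrt(E/rho).
sqrt(170e9 / 3100) = 7405.32 m/s
Step 3: Compute f0.
f0 = 0.162 * 1e-6 / (178e-6)^2 * 7405.32 = 37863.3 Hz = 37.86 kHz


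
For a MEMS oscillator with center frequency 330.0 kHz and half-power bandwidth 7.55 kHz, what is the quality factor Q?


Step 1: Q = f0 / bandwidth
Step 2: Q = 330.0 / 7.55
Q = 43.7


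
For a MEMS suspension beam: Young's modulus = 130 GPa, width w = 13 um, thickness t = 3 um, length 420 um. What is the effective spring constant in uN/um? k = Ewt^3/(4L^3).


Step 1: Convert E to consistent units (1 GPa = 1000 uN/um^2).
E = 130 GPa = 130000 uN/um^2
Step 2: Compute t^3 = 3^3 = 27
Step 3: Compute L^3 = 420^3 = 74088000
Step 4: k = 130000 * 13 * 27 / (4 * 74088000)
k = 0.154 uN/um


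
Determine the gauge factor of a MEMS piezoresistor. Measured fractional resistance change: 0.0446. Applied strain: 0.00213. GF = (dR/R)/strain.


Step 1: Identify values.
dR/R = 0.0446, strain = 0.00213
Step 2: GF = (dR/R) / strain = 0.0446 / 0.00213
GF = 20.9


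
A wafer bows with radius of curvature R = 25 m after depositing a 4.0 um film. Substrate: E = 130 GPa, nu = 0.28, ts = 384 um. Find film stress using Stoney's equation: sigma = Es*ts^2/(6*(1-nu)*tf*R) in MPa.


Step 1: Compute numerator: Es * ts^2 = 130 * 384^2 = 19169280 (GPa*um^2)
Step 2: Compute denominator (R in um): 6*(1-nu)*tf*R = 6*0.72*4.0*25e6 = 432000000.0 (um^2)
Step 3: sigma (GPa) = 19169280 / 432000000.0 = 4.4373e-02 GPa
Step 4: Convert to MPa (x1000): sigma = 44.4 MPa


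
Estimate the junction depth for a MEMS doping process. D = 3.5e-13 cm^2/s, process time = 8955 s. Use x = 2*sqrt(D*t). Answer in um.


Step 1: Compute D*t = 3.5e-13 * 8955 = 3.13425e-09 cm^2
Step 2: sqrt(D*t) = 5.5984e-05 cm
Step 3: x = 2 * 5.5984e-05 cm = 1.11968e-04 cm
Step 4: Convert to um (1 cm = 1e4 um): x = 1.12 um


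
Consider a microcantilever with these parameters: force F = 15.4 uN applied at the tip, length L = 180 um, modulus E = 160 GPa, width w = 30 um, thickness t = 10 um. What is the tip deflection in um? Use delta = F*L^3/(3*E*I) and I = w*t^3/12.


Step 1: Calculate the second moment of area.
I = w * t^3 / 12 = 30 * 10^3 / 12 = 2500.0 um^4
Step 2: Convert E to consistent units (1 GPa = 1000 uN/um^2).
E = 160 GPa = 160000 uN/um^2
Step 3: Calculate tip deflection.
delta = F * L^3 / (3 * E * I)
delta = 15.4 * 180^3 / (3 * 160000 * 2500.0)
delta = 0.0748 um


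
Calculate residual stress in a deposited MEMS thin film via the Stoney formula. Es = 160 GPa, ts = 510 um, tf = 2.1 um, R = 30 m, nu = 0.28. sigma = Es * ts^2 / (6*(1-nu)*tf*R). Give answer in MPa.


Step 1: Compute numerator: Es * ts^2 = 160 * 510^2 = 41616000 (GPa*um^2)
Step 2: Compute denominator (R in um): 6*(1-nu)*tf*R = 6*0.72*2.1*30e6 = 272160000.0 (um^2)
Step 3: sigma (GPa) = 41616000 / 272160000.0 = 1.5291e-01 GPa
Step 4: Convert to MPa (x1000): sigma = 152.9 MPa


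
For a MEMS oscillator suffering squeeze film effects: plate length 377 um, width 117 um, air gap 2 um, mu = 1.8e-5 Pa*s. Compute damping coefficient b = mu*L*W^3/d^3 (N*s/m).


Step 1: Convert to SI.
L = 377e-6 m, W = 117e-6 m, d = 2e-6 m
Step 2: W^3 = (117e-6)^3 = 1.60e-12 m^3
Step 3: d^3 = (2e-6)^3 = 8.00e-18 m^3
Step 4: b = 1.8e-5 * 377e-6 * 1.60e-12 / 8.00e-18
b = 1.36e-03 N*s/m


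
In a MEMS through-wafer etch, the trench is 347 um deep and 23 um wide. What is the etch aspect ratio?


Step 1: AR = depth / width
Step 2: AR = 347 / 23
AR = 15.1


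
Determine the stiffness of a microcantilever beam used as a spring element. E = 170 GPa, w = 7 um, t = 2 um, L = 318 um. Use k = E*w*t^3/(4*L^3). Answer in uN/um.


Step 1: Convert E to consistent units (1 GPa = 1000 uN/um^2).
E = 170 GPa = 170000 uN/um^2
Step 2: Compute t^3 = 2^3 = 8
Step 3: Compute L^3 = 318^3 = 32157432
Step 4: k = 170000 * 7 * 8 / (4 * 32157432)
k = 0.074 uN/um


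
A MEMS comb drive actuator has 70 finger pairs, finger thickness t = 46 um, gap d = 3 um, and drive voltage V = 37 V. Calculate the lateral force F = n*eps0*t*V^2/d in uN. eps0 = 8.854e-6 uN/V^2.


Step 1: Parameters: n=70, eps0=8.854e-6 uN/V^2, t=46 um, V=37 V, d=3 um
Step 2: V^2 = 1369
Step 3: F = 70 * 8.854e-6 * 46 * 1369 / 3
F = 13.01 uN


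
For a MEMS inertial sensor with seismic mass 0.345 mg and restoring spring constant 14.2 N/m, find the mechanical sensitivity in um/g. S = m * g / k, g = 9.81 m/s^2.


Step 1: Convert mass: m = 0.345 mg = 3.45e-07 kg
Step 2: S = m * g / k = 3.45e-07 * 9.81 / 14.2
Step 3: S = 2.38e-07 m/g
Step 4: Convert to um/g: S = 0.238 um/g


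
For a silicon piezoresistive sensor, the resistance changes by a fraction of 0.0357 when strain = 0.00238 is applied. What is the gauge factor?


Step 1: Identify values.
dR/R = 0.0357, strain = 0.00238
Step 2: GF = (dR/R) / strain = 0.0357 / 0.00238
GF = 15.0


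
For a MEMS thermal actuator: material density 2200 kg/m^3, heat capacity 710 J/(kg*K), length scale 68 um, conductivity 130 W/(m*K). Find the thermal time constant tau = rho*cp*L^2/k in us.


Step 1: Convert L to m: L = 68e-6 m
Step 2: L^2 = (68e-6)^2 = 4.624e-09 m^2
Step 3: tau = 2200 * 710 * 4.624e-09 / 130 = 5.555914e-05 s
Step 4: Convert to microseconds (multiply by 1e6).
tau = 55.559 us


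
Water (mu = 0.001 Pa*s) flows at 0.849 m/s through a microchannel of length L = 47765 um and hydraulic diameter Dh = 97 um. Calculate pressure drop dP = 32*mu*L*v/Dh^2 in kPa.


Step 1: Convert to SI: L = 47765e-6 m, Dh = 97e-6 m
Step 2: dP = 32 * 0.001 * 47765e-6 * 0.849 / (97e-6)^2
Step 3: dP = 137918.96 Pa
Step 4: Convert to kPa: dP = 137.92 kPa


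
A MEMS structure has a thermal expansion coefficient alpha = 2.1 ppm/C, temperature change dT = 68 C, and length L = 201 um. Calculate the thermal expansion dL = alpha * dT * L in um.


Step 1: Convert CTE: alpha = 2.1 ppm/C = 2.1e-6 /C
Step 2: dL = 2.1e-6 * 68 * 201
dL = 0.0287 um


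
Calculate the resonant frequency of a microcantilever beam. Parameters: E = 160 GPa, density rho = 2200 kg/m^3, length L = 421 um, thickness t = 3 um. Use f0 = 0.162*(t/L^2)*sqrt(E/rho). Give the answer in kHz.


Step 1: Convert units to SI.
t_SI = 3e-6 m, L_SI = 421e-6 m
Step 2: Calculate sqrt(E/rho).
sqrt(160e9 / 2200) = 8528.03 m/s
Step 3: Compute f0.
f0 = 0.162 * 3e-6 / (421e-6)^2 * 8528.03 = 23384.1 Hz = 23.38 kHz


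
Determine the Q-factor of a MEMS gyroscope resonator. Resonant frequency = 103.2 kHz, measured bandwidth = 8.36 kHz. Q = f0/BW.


Step 1: Q = f0 / bandwidth
Step 2: Q = 103.2 / 8.36
Q = 12.3


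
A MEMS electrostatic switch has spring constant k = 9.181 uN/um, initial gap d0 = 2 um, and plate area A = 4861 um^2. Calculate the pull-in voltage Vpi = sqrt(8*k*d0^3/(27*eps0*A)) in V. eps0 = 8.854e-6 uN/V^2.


Step 1: Compute numerator: 8 * k * d0^3 = 8 * 9.181 * 2^3 = 587.584
Step 2: Compute denominator: 27 * eps0 * A = 27 * 8.854e-6 * 4861 = 1.162061
Step 3: Vpi = sqrt(587.584 / 1.162061)
Vpi = 22.49 V


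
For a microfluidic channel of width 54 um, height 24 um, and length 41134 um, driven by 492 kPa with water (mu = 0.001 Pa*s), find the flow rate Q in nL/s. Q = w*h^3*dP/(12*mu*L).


Step 1: Convert all dimensions to SI (meters).
w = 54e-6 m, h = 24e-6 m, L = 41134e-6 m, dP = 492e3 Pa
Step 2: Q = w * h^3 * dP / (12 * mu * L)
Q = 54e-6 * (24e-6)^3 * 492e3 / (12 * 0.001 * 41134e-6) = 7.4406418e-10 m^3/s
Step 3: Convert Q from m^3/s to nL/s (1 m^3 = 1e12 nL, so multiply by 1e12).
Q = 744.064 nL/s


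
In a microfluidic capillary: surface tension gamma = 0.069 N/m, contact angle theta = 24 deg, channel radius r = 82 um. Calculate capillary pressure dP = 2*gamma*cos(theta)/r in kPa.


Step 1: cos(24 deg) = 0.9135
Step 2: Convert r to m: r = 82e-6 m
Step 3: dP = 2 * 0.069 * 0.9135 / 82e-6 = 1537.4 Pa
Step 4: Convert Pa to kPa (divide by 1000).
dP = 1.54 kPa


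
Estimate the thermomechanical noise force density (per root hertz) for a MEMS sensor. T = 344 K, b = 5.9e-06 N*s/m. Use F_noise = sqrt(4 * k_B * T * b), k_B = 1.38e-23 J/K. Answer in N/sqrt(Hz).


Step 1: Compute 4 * k_B * T * b
= 4 * 1.38e-23 * 344 * 5.9e-06
= 1.1203e-25 N^2/Hz
Step 2: F_noise = sqrt(1.1203e-25)
F_noise = 3.35e-13 N/sqrt(Hz)


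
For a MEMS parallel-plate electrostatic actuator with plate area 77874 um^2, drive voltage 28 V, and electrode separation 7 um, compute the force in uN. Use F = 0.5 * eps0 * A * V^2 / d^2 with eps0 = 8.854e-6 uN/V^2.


Step 1: Identify parameters.
eps0 = 8.854e-6 uN/V^2, A = 77874 um^2, V = 28 V, d = 7 um
Step 2: Compute V^2 = 28^2 = 784
Step 3: Compute d^2 = 7^2 = 49
Step 4: F = 0.5 * 8.854e-6 * 77874 * 784 / 49
F = 5.516 uN


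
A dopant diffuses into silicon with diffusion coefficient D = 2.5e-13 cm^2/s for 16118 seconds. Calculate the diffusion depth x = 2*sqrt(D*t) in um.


Step 1: Compute D*t = 2.5e-13 * 16118 = 4.0295e-09 cm^2
Step 2: sqrt(D*t) = 6.3478e-05 cm
Step 3: x = 2 * 6.3478e-05 cm = 1.26956e-04 cm
Step 4: Convert to um (1 cm = 1e4 um): x = 1.27 um


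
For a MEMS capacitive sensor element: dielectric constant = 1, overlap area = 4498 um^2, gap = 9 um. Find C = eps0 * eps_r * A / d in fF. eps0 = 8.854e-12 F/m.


Step 1: Convert area to m^2: A = 4498e-12 m^2
Step 2: Convert gap to m: d = 9e-6 m
Step 3: C = eps0 * eps_r * A / d
C = 8.854e-12 * 1 * 4498e-12 / 9e-6
Step 4: Convert to fF (multiply by 1e15).
C = 4.43 fF


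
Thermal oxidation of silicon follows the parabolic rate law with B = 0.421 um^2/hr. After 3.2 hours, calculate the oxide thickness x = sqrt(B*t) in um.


Step 1: Compute B*t = 0.421 * 3.2 = 1.3472
Step 2: x = sqrt(1.3472)
x = 1.161 um


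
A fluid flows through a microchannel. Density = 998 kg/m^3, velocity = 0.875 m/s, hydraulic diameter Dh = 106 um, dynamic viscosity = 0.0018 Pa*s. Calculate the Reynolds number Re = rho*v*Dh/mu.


Step 1: Convert Dh to meters: Dh = 106e-6 m
Step 2: Re = rho * v * Dh / mu
Re = 998 * 0.875 * 106e-6 / 0.0018
Re = 51.425


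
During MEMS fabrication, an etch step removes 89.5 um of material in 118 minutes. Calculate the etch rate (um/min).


Step 1: Etch rate = depth / time
Step 2: rate = 89.5 / 118
rate = 0.758 um/min


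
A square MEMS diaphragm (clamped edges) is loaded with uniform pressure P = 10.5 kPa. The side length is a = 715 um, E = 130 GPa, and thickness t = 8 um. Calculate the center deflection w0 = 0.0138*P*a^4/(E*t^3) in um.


Step 1: Convert pressure to compatible units (E is in GPa, so P in GPa).
P = 10.5 kPa = 10.5e-6 GPa
Step 2: Compute numerator: 0.0138 * P * a^4.
a^4 = 715^4 = 261351000625
numerator = 0.0138 * 10.5e-6 * 261351000625 = 3.787e+04
Step 3: Compute denominator: E * t^3 = 130 * 8^3 = 66560
Step 4: w0 = numerator / denominator = 3.787e+04 / 66560 = 0.569 um


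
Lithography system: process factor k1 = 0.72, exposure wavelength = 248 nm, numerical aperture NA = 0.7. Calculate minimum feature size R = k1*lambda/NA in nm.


Step 1: Identify values: k1 = 0.72, lambda = 248 nm, NA = 0.7
Step 2: R = k1 * lambda / NA
R = 0.72 * 248 / 0.7
R = 255.1 nm


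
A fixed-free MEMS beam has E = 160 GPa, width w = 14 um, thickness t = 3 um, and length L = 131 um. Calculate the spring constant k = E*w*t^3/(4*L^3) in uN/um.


Step 1: Convert E to consistent units (1 GPa = 1000 uN/um^2).
E = 160 GPa = 160000 uN/um^2
Step 2: Compute t^3 = 3^3 = 27
Step 3: Compute L^3 = 131^3 = 2248091
Step 4: k = 160000 * 14 * 27 / (4 * 2248091)
k = 6.7257 uN/um


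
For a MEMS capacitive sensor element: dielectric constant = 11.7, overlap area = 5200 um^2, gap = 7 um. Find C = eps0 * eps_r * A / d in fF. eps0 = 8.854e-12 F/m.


Step 1: Convert area to m^2: A = 5200e-12 m^2
Step 2: Convert gap to m: d = 7e-6 m
Step 3: C = eps0 * eps_r * A / d
C = 8.854e-12 * 11.7 * 5200e-12 / 7e-6
Step 4: Convert to fF (multiply by 1e15).
C = 76.95 fF


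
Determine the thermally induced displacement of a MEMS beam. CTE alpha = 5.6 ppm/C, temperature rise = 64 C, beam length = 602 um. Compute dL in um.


Step 1: Convert CTE: alpha = 5.6 ppm/C = 5.6e-6 /C
Step 2: dL = 5.6e-6 * 64 * 602
dL = 0.2158 um


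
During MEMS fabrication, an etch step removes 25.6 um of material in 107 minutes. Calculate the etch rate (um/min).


Step 1: Etch rate = depth / time
Step 2: rate = 25.6 / 107
rate = 0.239 um/min


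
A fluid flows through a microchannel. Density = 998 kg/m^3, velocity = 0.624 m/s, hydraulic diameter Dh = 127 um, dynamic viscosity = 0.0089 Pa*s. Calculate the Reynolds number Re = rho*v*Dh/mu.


Step 1: Convert Dh to meters: Dh = 127e-6 m
Step 2: Re = rho * v * Dh / mu
Re = 998 * 0.624 * 127e-6 / 0.0089
Re = 8.886


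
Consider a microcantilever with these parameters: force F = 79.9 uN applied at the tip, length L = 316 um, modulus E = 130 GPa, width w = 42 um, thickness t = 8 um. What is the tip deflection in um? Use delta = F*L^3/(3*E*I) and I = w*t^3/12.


Step 1: Calculate the second moment of area.
I = w * t^3 / 12 = 42 * 8^3 / 12 = 1792.0 um^4
Step 2: Convert E to consistent units (1 GPa = 1000 uN/um^2).
E = 130 GPa = 130000 uN/um^2
Step 3: Calculate tip deflection.
delta = F * L^3 / (3 * E * I)
delta = 79.9 * 316^3 / (3 * 130000 * 1792.0)
delta = 3.6075 um


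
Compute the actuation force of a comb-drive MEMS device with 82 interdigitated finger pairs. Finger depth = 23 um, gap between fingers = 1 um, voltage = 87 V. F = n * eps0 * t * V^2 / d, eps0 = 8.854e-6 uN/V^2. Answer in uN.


Step 1: Parameters: n=82, eps0=8.854e-6 uN/V^2, t=23 um, V=87 V, d=1 um
Step 2: V^2 = 7569
Step 3: F = 82 * 8.854e-6 * 23 * 7569 / 1
F = 126.392 uN


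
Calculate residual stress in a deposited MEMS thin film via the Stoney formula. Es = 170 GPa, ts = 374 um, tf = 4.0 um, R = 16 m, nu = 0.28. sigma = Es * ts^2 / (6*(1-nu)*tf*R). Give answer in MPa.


Step 1: Compute numerator: Es * ts^2 = 170 * 374^2 = 23778920 (GPa*um^2)
Step 2: Compute denominator (R in um): 6*(1-nu)*tf*R = 6*0.72*4.0*16e6 = 276480000.0 (um^2)
Step 3: sigma (GPa) = 23778920 / 276480000.0 = 8.6006e-02 GPa
Step 4: Convert to MPa (x1000): sigma = 86.0 MPa


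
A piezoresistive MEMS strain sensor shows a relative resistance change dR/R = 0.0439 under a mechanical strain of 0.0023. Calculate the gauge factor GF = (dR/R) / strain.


Step 1: Identify values.
dR/R = 0.0439, strain = 0.0023
Step 2: GF = (dR/R) / strain = 0.0439 / 0.0023
GF = 19.1


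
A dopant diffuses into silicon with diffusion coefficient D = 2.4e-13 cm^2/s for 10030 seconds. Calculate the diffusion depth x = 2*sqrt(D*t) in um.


Step 1: Compute D*t = 2.4e-13 * 10030 = 2.4072e-09 cm^2
Step 2: sqrt(D*t) = 4.9063e-05 cm
Step 3: x = 2 * 4.9063e-05 cm = 9.8126e-05 cm
Step 4: Convert to um (1 cm = 1e4 um): x = 0.981 um


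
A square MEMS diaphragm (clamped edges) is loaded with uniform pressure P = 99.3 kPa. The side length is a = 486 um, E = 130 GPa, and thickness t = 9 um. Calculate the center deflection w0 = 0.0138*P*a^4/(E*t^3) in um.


Step 1: Convert pressure to compatible units (E is in GPa, so P in GPa).
P = 99.3 kPa = 99.3e-6 GPa
Step 2: Compute numerator: 0.0138 * P * a^4.
a^4 = 486^4 = 55788550416
numerator = 0.0138 * 99.3e-6 * 55788550416 = 7.64493e+04
Step 3: Compute denominator: E * t^3 = 130 * 9^3 = 94770
Step 4: w0 = numerator / denominator = 7.64493e+04 / 94770 = 0.8067 um


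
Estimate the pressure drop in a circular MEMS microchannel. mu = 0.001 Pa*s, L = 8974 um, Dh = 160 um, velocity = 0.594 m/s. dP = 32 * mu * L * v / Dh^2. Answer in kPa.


Step 1: Convert to SI: L = 8974e-6 m, Dh = 160e-6 m
Step 2: dP = 32 * 0.001 * 8974e-6 * 0.594 / (160e-6)^2
Step 3: dP = 6663.20 Pa
Step 4: Convert to kPa: dP = 6.66 kPa


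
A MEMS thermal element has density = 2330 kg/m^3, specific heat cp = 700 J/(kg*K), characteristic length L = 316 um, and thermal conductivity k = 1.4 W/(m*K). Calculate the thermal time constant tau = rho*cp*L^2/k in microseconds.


Step 1: Convert L to m: L = 316e-6 m
Step 2: L^2 = (316e-6)^2 = 9.9856e-08 m^2
Step 3: tau = 2330 * 700 * 9.9856e-08 / 1.4 = 1.1633224e-01 s
Step 4: Convert to microseconds (multiply by 1e6).
tau = 116332.24 us


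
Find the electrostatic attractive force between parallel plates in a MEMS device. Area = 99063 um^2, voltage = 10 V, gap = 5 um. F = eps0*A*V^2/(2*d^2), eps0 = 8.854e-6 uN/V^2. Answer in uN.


Step 1: Identify parameters.
eps0 = 8.854e-6 uN/V^2, A = 99063 um^2, V = 10 V, d = 5 um
Step 2: Compute V^2 = 10^2 = 100
Step 3: Compute d^2 = 5^2 = 25
Step 4: F = 0.5 * 8.854e-6 * 99063 * 100 / 25
F = 1.754 uN


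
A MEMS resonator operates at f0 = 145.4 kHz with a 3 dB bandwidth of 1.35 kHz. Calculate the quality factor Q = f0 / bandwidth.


Step 1: Q = f0 / bandwidth
Step 2: Q = 145.4 / 1.35
Q = 107.7


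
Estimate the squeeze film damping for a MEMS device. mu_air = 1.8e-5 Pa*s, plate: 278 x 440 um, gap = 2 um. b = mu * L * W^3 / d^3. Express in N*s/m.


Step 1: Convert to SI.
L = 278e-6 m, W = 440e-6 m, d = 2e-6 m
Step 2: W^3 = (440e-6)^3 = 8.52e-11 m^3
Step 3: d^3 = (2e-6)^3 = 8.00e-18 m^3
Step 4: b = 1.8e-5 * 278e-6 * 8.52e-11 / 8.00e-18
b = 5.33e-02 N*s/m


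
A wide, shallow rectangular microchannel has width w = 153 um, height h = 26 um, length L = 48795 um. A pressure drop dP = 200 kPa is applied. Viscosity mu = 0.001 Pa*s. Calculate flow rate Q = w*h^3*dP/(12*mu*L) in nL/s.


Step 1: Convert all dimensions to SI (meters).
w = 153e-6 m, h = 26e-6 m, L = 48795e-6 m, dP = 200e3 Pa
Step 2: Q = w * h^3 * dP / (12 * mu * L)
Q = 153e-6 * (26e-6)^3 * 200e3 / (12 * 0.001 * 48795e-6) = 9.1851214e-10 m^3/s
Step 3: Convert Q from m^3/s to nL/s (1 m^3 = 1e12 nL, so multiply by 1e12).
Q = 918.512 nL/s


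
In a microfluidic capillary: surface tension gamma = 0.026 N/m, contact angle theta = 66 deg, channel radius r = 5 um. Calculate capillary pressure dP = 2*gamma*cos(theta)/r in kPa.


Step 1: cos(66 deg) = 0.4067
Step 2: Convert r to m: r = 5e-6 m
Step 3: dP = 2 * 0.026 * 0.4067 / 5e-6 = 4229.7 Pa
Step 4: Convert Pa to kPa (divide by 1000).
dP = 4.23 kPa


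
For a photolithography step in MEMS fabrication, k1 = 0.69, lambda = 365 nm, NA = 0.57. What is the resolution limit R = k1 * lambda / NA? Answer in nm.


Step 1: Identify values: k1 = 0.69, lambda = 365 nm, NA = 0.57
Step 2: R = k1 * lambda / NA
R = 0.69 * 365 / 0.57
R = 441.8 nm


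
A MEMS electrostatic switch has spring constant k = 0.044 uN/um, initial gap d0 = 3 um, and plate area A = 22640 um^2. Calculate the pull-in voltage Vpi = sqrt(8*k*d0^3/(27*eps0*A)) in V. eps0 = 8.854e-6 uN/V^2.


Step 1: Compute numerator: 8 * k * d0^3 = 8 * 0.044 * 3^3 = 9.504
Step 2: Compute denominator: 27 * eps0 * A = 27 * 8.854e-6 * 22640 = 5.412273
Step 3: Vpi = sqrt(9.504 / 5.412273)
Vpi = 1.33 V


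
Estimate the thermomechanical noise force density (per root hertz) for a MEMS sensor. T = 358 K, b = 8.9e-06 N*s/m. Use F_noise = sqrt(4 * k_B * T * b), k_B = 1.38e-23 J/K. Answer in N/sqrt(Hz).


Step 1: Compute 4 * k_B * T * b
= 4 * 1.38e-23 * 358 * 8.9e-06
= 1.7588e-25 N^2/Hz
Step 2: F_noise = sqrt(1.7588e-25)
F_noise = 4.19e-13 N/sqrt(Hz)


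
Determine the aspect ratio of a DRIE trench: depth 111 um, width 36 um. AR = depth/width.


Step 1: AR = depth / width
Step 2: AR = 111 / 36
AR = 3.1


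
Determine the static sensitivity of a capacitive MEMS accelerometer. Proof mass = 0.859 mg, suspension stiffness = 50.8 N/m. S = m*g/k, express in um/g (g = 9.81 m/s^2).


Step 1: Convert mass: m = 0.859 mg = 8.59e-07 kg
Step 2: S = m * g / k = 8.59e-07 * 9.81 / 50.8
Step 3: S = 1.66e-07 m/g
Step 4: Convert to um/g: S = 0.166 um/g


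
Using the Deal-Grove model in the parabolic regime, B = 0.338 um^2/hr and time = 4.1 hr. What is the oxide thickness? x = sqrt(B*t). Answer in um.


Step 1: Compute B*t = 0.338 * 4.1 = 1.3858
Step 2: x = sqrt(1.3858)
x = 1.177 um


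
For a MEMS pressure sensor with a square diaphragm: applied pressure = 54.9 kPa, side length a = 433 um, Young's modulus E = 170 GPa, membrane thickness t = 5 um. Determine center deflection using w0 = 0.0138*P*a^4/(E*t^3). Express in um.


Step 1: Convert pressure to compatible units (E is in GPa, so P in GPa).
P = 54.9 kPa = 54.9e-6 GPa
Step 2: Compute numerator: 0.0138 * P * a^4.
a^4 = 433^4 = 35152125121
numerator = 0.0138 * 54.9e-6 * 35152125121 = 2.663195e+04
Step 3: Compute denominator: E * t^3 = 170 * 5^3 = 21250
Step 4: w0 = numerator / denominator = 2.663195e+04 / 21250 = 1.2533 um


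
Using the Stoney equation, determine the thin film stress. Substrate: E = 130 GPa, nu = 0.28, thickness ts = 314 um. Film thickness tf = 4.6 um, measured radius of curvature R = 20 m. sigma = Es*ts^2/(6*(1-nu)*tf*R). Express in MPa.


Step 1: Compute numerator: Es * ts^2 = 130 * 314^2 = 12817480 (GPa*um^2)
Step 2: Compute denominator (R in um): 6*(1-nu)*tf*R = 6*0.72*4.6*20e6 = 397440000.0 (um^2)
Step 3: sigma (GPa) = 12817480 / 397440000.0 = 3.225e-02 GPa
Step 4: Convert to MPa (x1000): sigma = 32.3 MPa


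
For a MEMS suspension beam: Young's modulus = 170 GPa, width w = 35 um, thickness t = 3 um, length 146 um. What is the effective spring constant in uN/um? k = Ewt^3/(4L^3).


Step 1: Convert E to consistent units (1 GPa = 1000 uN/um^2).
E = 170 GPa = 170000 uN/um^2
Step 2: Compute t^3 = 3^3 = 27
Step 3: Compute L^3 = 146^3 = 3112136
Step 4: k = 170000 * 35 * 27 / (4 * 3112136)
k = 12.9051 uN/um


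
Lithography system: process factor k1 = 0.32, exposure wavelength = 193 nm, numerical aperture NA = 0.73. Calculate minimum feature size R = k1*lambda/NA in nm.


Step 1: Identify values: k1 = 0.32, lambda = 193 nm, NA = 0.73
Step 2: R = k1 * lambda / NA
R = 0.32 * 193 / 0.73
R = 84.6 nm


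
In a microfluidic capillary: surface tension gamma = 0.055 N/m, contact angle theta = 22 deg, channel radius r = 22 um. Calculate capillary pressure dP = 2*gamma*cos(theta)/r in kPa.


Step 1: cos(22 deg) = 0.9272
Step 2: Convert r to m: r = 22e-6 m
Step 3: dP = 2 * 0.055 * 0.9272 / 22e-6 = 4636.0 Pa
Step 4: Convert Pa to kPa (divide by 1000).
dP = 4.64 kPa


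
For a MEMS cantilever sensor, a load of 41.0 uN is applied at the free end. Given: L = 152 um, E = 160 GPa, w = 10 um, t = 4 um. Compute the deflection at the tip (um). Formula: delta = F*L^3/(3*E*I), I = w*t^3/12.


Step 1: Calculate the second moment of area.
I = w * t^3 / 12 = 10 * 4^3 / 12 = 53.3333 um^4
Step 2: Convert E to consistent units (1 GPa = 1000 uN/um^2).
E = 160 GPa = 160000 uN/um^2
Step 3: Calculate tip deflection.
delta = F * L^3 / (3 * E * I)
delta = 41.0 * 152^3 / (3 * 160000 * 53.3333)
delta = 5.6244 um


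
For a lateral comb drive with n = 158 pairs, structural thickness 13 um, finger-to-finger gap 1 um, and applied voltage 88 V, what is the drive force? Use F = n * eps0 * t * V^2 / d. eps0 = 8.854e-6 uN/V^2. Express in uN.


Step 1: Parameters: n=158, eps0=8.854e-6 uN/V^2, t=13 um, V=88 V, d=1 um
Step 2: V^2 = 7744
Step 3: F = 158 * 8.854e-6 * 13 * 7744 / 1
F = 140.833 uN


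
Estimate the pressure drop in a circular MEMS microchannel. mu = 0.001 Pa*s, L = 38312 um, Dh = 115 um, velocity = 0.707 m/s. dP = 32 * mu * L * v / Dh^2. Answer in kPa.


Step 1: Convert to SI: L = 38312e-6 m, Dh = 115e-6 m
Step 2: dP = 32 * 0.001 * 38312e-6 * 0.707 / (115e-6)^2
Step 3: dP = 65540.32 Pa
Step 4: Convert to kPa: dP = 65.54 kPa


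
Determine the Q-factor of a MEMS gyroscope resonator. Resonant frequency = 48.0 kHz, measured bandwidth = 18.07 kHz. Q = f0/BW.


Step 1: Q = f0 / bandwidth
Step 2: Q = 48.0 / 18.07
Q = 2.7
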